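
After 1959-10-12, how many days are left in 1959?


Day of year: 285 of 365
Remaining = 365 - 285

80 days


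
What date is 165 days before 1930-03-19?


Start: 1930-03-19, subtract 165 days
Back 19 days from March 19 reaches February 28, 1930 -> 146 left
February 1930 has 28 days -> back to January 31, 1930 -> 118 left
January 1930 has 31 days -> back to December 31, 1929 -> 87 left
December 1929 has 31 days -> back to November 30, 1929 -> 56 left
November 1929 has 30 days -> back to October 31, 1929 -> 26 left
October 1929: 31 - 26 = 5 -> lands on October 5

Result: 1929-10-05


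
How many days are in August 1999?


August 1999

31 days


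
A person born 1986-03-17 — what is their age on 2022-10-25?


Birth: 1986-03-17
Reference: 2022-10-25
Year difference: 2022 - 1986 = 36

36 years old


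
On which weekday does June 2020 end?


June 2020 has 30 days
Anchor: Jan 1, 2020. With p = 2020 - 1 = 2019: (p + p//4 - p//100 + p//400) mod 7 = (2019 + 504 - 20 + 5) mod 7 = 2508 mod 7 = 2 -> Wednesday (Mon=0 ... Sun=6)
Days before June (Jan-May): 152; June 1 index = (2 + 152) mod 7 = 0 -> Monday
Last day offset: 30 - 1 = 29 days
Weekday index = (0 + 29) mod 7 = 1

Tuesday, June 30


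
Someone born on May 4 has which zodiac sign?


Date: May 4
Conventional tropical zodiac dates: Taurus from April 20 onward; Gemini starts May 21
May 4 falls within the Taurus range

Taurus


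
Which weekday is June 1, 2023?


Target: June 1, 2023
Anchor: Jan 1, 2023. With p = 2023 - 1 = 2022: (p + p//4 - p//100 + p//400) mod 7 = (2022 + 505 - 20 + 5) mod 7 = 2512 mod 7 = 6 -> Sunday (Mon=0 ... Sun=6)
Days before June (Jan-May): 151 days
Weekday index = (6 + 151) mod 7 = 3

Thursday


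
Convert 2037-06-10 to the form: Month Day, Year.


ISO 2037-06-10 parses as year=2037, month=06, day=10
Month 6 -> June

June 10, 2037


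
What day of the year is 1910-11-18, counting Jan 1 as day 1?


Date: November 18, 1910
Days in months 1 through 10: 304
Plus 18 days in November

Day of year: 322


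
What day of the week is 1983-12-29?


Date: December 29, 1983
Anchor: Jan 1, 1983. With p = 1983 - 1 = 1982: (p + p//4 - p//100 + p//400) mod 7 = (1982 + 495 - 19 + 4) mod 7 = 2462 mod 7 = 5 -> Saturday (Mon=0 ... Sun=6)
Days before December (Jan-Nov): 334; offset = 334 + 29 - 1 = 362
Weekday index = (5 + 362) mod 7 = 3

Day of the week: Thursday


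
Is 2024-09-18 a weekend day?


Anchor: Jan 1, 2024. With p = 2024 - 1 = 2023: (p + p//4 - p//100 + p//400) mod 7 = (2023 + 505 - 20 + 5) mod 7 = 2513 mod 7 = 0 -> Monday (Mon=0 ... Sun=6)
Day of year: 262; offset = 261
Weekday index = (0 + 261) mod 7 = 2 -> Wednesday
Weekend days: Saturday, Sunday

No


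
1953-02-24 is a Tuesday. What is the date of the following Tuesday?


Current: Tuesday
Target: Tuesday
Days ahead: 7

Next Tuesday: 1953-03-03


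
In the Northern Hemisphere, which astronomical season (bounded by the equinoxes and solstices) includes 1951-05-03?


Date: May 3
Astronomical Spring (approx.; exact equinox/solstice day varies by year): March 20 to June 20
May 3 falls within the Spring window

Spring


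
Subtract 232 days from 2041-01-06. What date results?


Start: 2041-01-06, subtract 232 days
Back 6 days from January 6 reaches December 31, 2040 -> 226 left
December 2040 has 31 days -> back to November 30, 2040 -> 195 left
November 2040 has 30 days -> back to October 31, 2040 -> 165 left
October 2040 has 31 days -> back to September 30, 2040 -> 134 left
September 2040 has 30 days -> back to August 31, 2040 -> 104 left
August 2040 has 31 days -> back to July 31, 2040 -> 73 left
July 2040 has 31 days -> back to June 30, 2040 -> 42 left
June 2040 has 30 days -> back to May 31, 2040 -> 12 left
May 2040: 31 - 12 = 19 -> lands on May 19

Result: 2040-05-19


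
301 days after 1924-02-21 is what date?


Start: 1924-02-21, add 301 days
February 1924 has 29 days: 29 - 21 = 8 days to February 29 -> 293 left
March 1924 has 31 days -> 262 left
April 1924 has 30 days -> 232 left
May 1924 has 31 days -> 201 left
June 1924 has 30 days -> 171 left
July 1924 has 31 days -> 140 left
August 1924 has 31 days -> 109 left
September 1924 has 30 days -> 79 left
October 1924 has 31 days -> 48 left
November 1924 has 30 days -> 18 left
December 1924: 18 <= 31 -> lands on December 18

Result: 1924-12-18


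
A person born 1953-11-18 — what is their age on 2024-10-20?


Birth: 1953-11-18
Reference: 2024-10-20
Year difference: 2024 - 1953 = 71
Birthday not yet reached in 2024, subtract 1

70 years old


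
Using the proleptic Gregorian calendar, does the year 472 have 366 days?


Gregorian leap year rule: divisible by 4, but not by 100, unless also by 400.
472 is divisible by 4 but not 100 -> leap year

Yes


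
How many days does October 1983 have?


October 1983

31 days


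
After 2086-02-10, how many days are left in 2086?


Day of year: 41 of 365
Remaining = 365 - 41

324 days


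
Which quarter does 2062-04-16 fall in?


Month: April (month 4)
Q1: Jan-Mar, Q2: Apr-Jun, Q3: Jul-Sep, Q4: Oct-Dec

Q2


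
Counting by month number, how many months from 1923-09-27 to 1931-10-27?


From September 1923 to October 1931
8 years * 12 = 96 months, plus 1 month = 97

97 months


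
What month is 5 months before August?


August is month 8
8 - 5 = 3

March


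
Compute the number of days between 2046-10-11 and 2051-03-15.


From 2046-10-11 to 2051-03-15
2046-10-11: days before October = 31 + 28 + 31 + 30 + 31 + 30 + 31 + 31 + 30 = 273 (2046 is not a leap year); day of year = 273 + 11 = 284
2051-03-15: days before March = 31 + 28 = 59 (2051 is not a leap year); day of year = 59 + 15 = 74
Rest of 2046: 365 - 284 = 81
Full years 2047 (365), 2048 (366), 2049 (365), 2050 (365): 1461
Total = 81 + 1461 + 74 = 1616

1616 days


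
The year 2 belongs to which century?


Century = (year - 1) // 100 + 1
= (2 - 1) // 100 + 1
= 1 // 100 + 1
= 0 + 1

1st century


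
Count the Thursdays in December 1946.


December 1946 has 31 days
Anchor: Jan 1, 1946. With p = 1946 - 1 = 1945: (p + p//4 - p//100 + p//400) mod 7 = (1945 + 486 - 19 + 4) mod 7 = 2416 mod 7 = 1 -> Tuesday (Mon=0 ... Sun=6)
Days before December (Jan-Nov): 334; December 1 index = (1 + 334) mod 7 = 6 -> Sunday
First Thursday is December 5
Thursdays: 5, 12, 19, 26

4 Thursdays


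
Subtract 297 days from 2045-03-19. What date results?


Start: 2045-03-19, subtract 297 days
Back 19 days from March 19 reaches February 28, 2045 -> 278 left
February 2045 has 28 days -> back to January 31, 2045 -> 250 left
January 2045 has 31 days -> back to December 31, 2044 -> 219 left
December 2044 has 31 days -> back to November 30, 2044 -> 188 left
November 2044 has 30 days -> back to October 31, 2044 -> 158 left
October 2044 has 31 days -> back to September 30, 2044 -> 127 left
September 2044 has 30 days -> back to August 31, 2044 -> 97 left
August 2044 has 31 days -> back to July 31, 2044 -> 66 left
July 2044 has 31 days -> back to June 30, 2044 -> 35 left
June 2044 has 30 days -> back to May 31, 2044 -> 5 left
May 2044: 31 - 5 = 26 -> lands on May 26

Result: 2044-05-26


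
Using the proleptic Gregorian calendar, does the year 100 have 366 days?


Gregorian leap year rule: divisible by 4, but not by 100, unless also by 400.
100 is divisible by 100 but not 400 -> not a leap year

No


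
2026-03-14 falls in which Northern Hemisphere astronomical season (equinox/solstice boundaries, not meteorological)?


Date: March 14
Astronomical Winter (approx.; exact equinox/solstice day varies by year): December 21 to March 19
March 14 falls within the Winter window

Winter


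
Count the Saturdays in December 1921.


December 1921 has 31 days
Anchor: Jan 1, 1921. With p = 1921 - 1 = 1920: (p + p//4 - p//100 + p//400) mod 7 = (1920 + 480 - 19 + 4) mod 7 = 2385 mod 7 = 5 -> Saturday (Mon=0 ... Sun=6)
Days before December (Jan-Nov): 334; December 1 index = (5 + 334) mod 7 = 3 -> Thursday
First Saturday is December 3
Saturdays: 3, 10, 17, 24, 31

5 Saturdays


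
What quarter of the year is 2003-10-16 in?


Month: October (month 10)
Q1: Jan-Mar, Q2: Apr-Jun, Q3: Jul-Sep, Q4: Oct-Dec

Q4


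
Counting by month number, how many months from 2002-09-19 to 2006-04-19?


From September 2002 to April 2006
4 years * 12 = 48 months, minus 5 months = 43

43 months


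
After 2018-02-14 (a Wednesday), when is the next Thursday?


Current: Wednesday
Target: Thursday
Days ahead: 1

Next Thursday: 2018-02-15


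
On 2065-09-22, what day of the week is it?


Date: September 22, 2065
Anchor: Jan 1, 2065. With p = 2065 - 1 = 2064: (p + p//4 - p//100 + p//400) mod 7 = (2064 + 516 - 20 + 5) mod 7 = 2565 mod 7 = 3 -> Thursday (Mon=0 ... Sun=6)
Days before September (Jan-Aug): 243; offset = 243 + 22 - 1 = 264
Weekday index = (3 + 264) mod 7 = 1

Day of the week: Tuesday


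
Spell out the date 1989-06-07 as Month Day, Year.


ISO 1989-06-07 parses as year=1989, month=06, day=07
Month 6 -> June

June 7, 1989


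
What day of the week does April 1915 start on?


Target: April 1, 1915
Anchor: Jan 1, 1915. With p = 1915 - 1 = 1914: (p + p//4 - p//100 + p//400) mod 7 = (1914 + 478 - 19 + 4) mod 7 = 2377 mod 7 = 4 -> Friday (Mon=0 ... Sun=6)
Days before April (Jan-Mar): 90 days
Weekday index = (4 + 90) mod 7 = 3

Thursday


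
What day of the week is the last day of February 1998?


February 1998 has 28 days
Anchor: Jan 1, 1998. With p = 1998 - 1 = 1997: (p + p//4 - p//100 + p//400) mod 7 = (1997 + 499 - 19 + 4) mod 7 = 2481 mod 7 = 3 -> Thursday (Mon=0 ... Sun=6)
Days before February (Jan): 31; February 1 index = (3 + 31) mod 7 = 6 -> Sunday
Last day offset: 28 - 1 = 27 days
Weekday index = (6 + 27) mod 7 = 5

Saturday, February 28


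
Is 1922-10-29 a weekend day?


Anchor: Jan 1, 1922. With p = 1922 - 1 = 1921: (p + p//4 - p//100 + p//400) mod 7 = (1921 + 480 - 19 + 4) mod 7 = 2386 mod 7 = 6 -> Sunday (Mon=0 ... Sun=6)
Day of year: 302; offset = 301
Weekday index = (6 + 301) mod 7 = 6 -> Sunday
Weekend days: Saturday, Sunday

Yes


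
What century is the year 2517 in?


Century = (year - 1) // 100 + 1
= (2517 - 1) // 100 + 1
= 2516 // 100 + 1
= 25 + 1

26th century


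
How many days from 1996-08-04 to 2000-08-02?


From 1996-08-04 to 2000-08-02
1996-08-04: days before August = 31 + 29 + 31 + 30 + 31 + 30 + 31 = 213 (1996 is a leap year); day of year = 213 + 4 = 217
2000-08-02: days before August = 31 + 29 + 31 + 30 + 31 + 30 + 31 = 213 (2000 is a leap year); day of year = 213 + 2 = 215
Rest of 1996: 366 - 217 = 149
Full years 1997 (365), 1998 (365), 1999 (365): 1095
Total = 149 + 1095 + 215 = 1459

1459 days


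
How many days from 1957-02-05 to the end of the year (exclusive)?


Day of year: 36 of 365
Remaining = 365 - 36

329 days


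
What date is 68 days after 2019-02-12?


Start: 2019-02-12, add 68 days
February 2019 has 28 days: 28 - 12 = 16 days to February 28 -> 52 left
March 2019 has 31 days -> 21 left
April 2019: 21 <= 30 -> lands on April 21

Result: 2019-04-21


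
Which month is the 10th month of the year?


Month 10 of 12

October


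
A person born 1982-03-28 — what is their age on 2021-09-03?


Birth: 1982-03-28
Reference: 2021-09-03
Year difference: 2021 - 1982 = 39

39 years old


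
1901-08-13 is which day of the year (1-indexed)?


Date: August 13, 1901
Days in months 1 through 7: 212
Plus 13 days in August

Day of year: 225


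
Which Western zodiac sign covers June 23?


Date: June 23
Conventional tropical zodiac dates: Cancer from June 21 onward; Leo starts July 23
June 23 falls within the Cancer range

Cancer


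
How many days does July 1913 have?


July 1913

31 days


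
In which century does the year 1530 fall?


Century = (year - 1) // 100 + 1
= (1530 - 1) // 100 + 1
= 1529 // 100 + 1
= 15 + 1

16th century


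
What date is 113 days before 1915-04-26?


Start: 1915-04-26, subtract 113 days
Back 26 days from April 26 reaches March 31, 1915 -> 87 left
March 1915 has 31 days -> back to February 28, 1915 -> 56 left
February 1915 has 28 days -> back to January 31, 1915 -> 28 left
January 1915: 31 - 28 = 3 -> lands on January 3

Result: 1915-01-03


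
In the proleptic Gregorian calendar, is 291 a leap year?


Gregorian leap year rule: divisible by 4, but not by 100, unless also by 400.
291 is not divisible by 4 -> not a leap year

No


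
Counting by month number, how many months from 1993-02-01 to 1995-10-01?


From February 1993 to October 1995
2 years * 12 = 24 months, plus 8 months = 32

32 months


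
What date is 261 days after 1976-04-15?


Start: 1976-04-15, add 261 days
April 1976 has 30 days: 30 - 15 = 15 days to April 30 -> 246 left
May 1976 has 31 days -> 215 left
June 1976 has 30 days -> 185 left
July 1976 has 31 days -> 154 left
August 1976 has 31 days -> 123 left
September 1976 has 30 days -> 93 left
October 1976 has 31 days -> 62 left
November 1976 has 30 days -> 32 left
December 1976 has 31 days -> 1 left
January 1977: 1 <= 31 -> lands on January 1

Result: 1977-01-01


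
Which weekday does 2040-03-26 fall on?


Date: March 26, 2040
Anchor: Jan 1, 2040. With p = 2040 - 1 = 2039: (p + p//4 - p//100 + p//400) mod 7 = (2039 + 509 - 20 + 5) mod 7 = 2533 mod 7 = 6 -> Sunday (Mon=0 ... Sun=6)
Days before March (Jan-Feb): 60; offset = 60 + 26 - 1 = 85
Weekday index = (6 + 85) mod 7 = 0

Day of the week: Monday


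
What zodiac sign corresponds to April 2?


Date: April 2
Conventional tropical zodiac dates: Aries from March 21 onward; Taurus starts April 20
April 2 falls within the Aries range

Aries


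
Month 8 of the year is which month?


Month 8 of 12

August


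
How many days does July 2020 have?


July 2020

31 days


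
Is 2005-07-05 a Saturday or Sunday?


Anchor: Jan 1, 2005. With p = 2005 - 1 = 2004: (p + p//4 - p//100 + p//400) mod 7 = (2004 + 501 - 20 + 5) mod 7 = 2490 mod 7 = 5 -> Saturday (Mon=0 ... Sun=6)
Day of year: 186; offset = 185
Weekday index = (5 + 185) mod 7 = 1 -> Tuesday
Weekend days: Saturday, Sunday

No


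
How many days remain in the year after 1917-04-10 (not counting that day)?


Day of year: 100 of 365
Remaining = 365 - 100

265 days


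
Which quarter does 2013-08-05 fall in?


Month: August (month 8)
Q1: Jan-Mar, Q2: Apr-Jun, Q3: Jul-Sep, Q4: Oct-Dec

Q3


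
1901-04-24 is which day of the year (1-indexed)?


Date: April 24, 1901
Days in months 1 through 3: 90
Plus 24 days in April

Day of year: 114


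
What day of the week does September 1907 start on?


Target: September 1, 1907
Anchor: Jan 1, 1907. With p = 1907 - 1 = 1906: (p + p//4 - p//100 + p//400) mod 7 = (1906 + 476 - 19 + 4) mod 7 = 2367 mod 7 = 1 -> Tuesday (Mon=0 ... Sun=6)
Days before September (Jan-Aug): 243 days
Weekday index = (1 + 243) mod 7 = 6

Sunday


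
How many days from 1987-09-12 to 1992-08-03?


From 1987-09-12 to 1992-08-03
1987-09-12: days before September = 31 + 28 + 31 + 30 + 31 + 30 + 31 + 31 = 243 (1987 is not a leap year); day of year = 243 + 12 = 255
1992-08-03: days before August = 31 + 29 + 31 + 30 + 31 + 30 + 31 = 213 (1992 is a leap year); day of year = 213 + 3 = 216
Rest of 1987: 365 - 255 = 110
Full years 1988 (366), 1989 (365), 1990 (365), 1991 (365): 1461
Total = 110 + 1461 + 216 = 1787

1787 days


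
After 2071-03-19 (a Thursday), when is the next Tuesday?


Current: Thursday
Target: Tuesday
Days ahead: 5

Next Tuesday: 2071-03-24


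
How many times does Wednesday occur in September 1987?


September 1987 has 30 days
Anchor: Jan 1, 1987. With p = 1987 - 1 = 1986: (p + p//4 - p//100 + p//400) mod 7 = (1986 + 496 - 19 + 4) mod 7 = 2467 mod 7 = 3 -> Thursday (Mon=0 ... Sun=6)
Days before September (Jan-Aug): 243; September 1 index = (3 + 243) mod 7 = 1 -> Tuesday
First Wednesday is September 2
Wednesdays: 2, 9, 16, 23, 30

5 Wednesdays


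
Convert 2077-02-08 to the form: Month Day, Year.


ISO 2077-02-08 parses as year=2077, month=02, day=08
Month 2 -> February

February 8, 2077


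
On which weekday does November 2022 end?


November 2022 has 30 days
Anchor: Jan 1, 2022. With p = 2022 - 1 = 2021: (p + p//4 - p//100 + p//400) mod 7 = (2021 + 505 - 20 + 5) mod 7 = 2511 mod 7 = 5 -> Saturday (Mon=0 ... Sun=6)
Days before November (Jan-Oct): 304; November 1 index = (5 + 304) mod 7 = 1 -> Tuesday
Last day offset: 30 - 1 = 29 days
Weekday index = (1 + 29) mod 7 = 2

Wednesday, November 30


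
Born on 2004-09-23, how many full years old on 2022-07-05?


Birth: 2004-09-23
Reference: 2022-07-05
Year difference: 2022 - 2004 = 18
Birthday not yet reached in 2022, subtract 1

17 years old


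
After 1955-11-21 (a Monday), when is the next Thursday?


Current: Monday
Target: Thursday
Days ahead: 3

Next Thursday: 1955-11-24


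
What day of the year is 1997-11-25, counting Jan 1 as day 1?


Date: November 25, 1997
Days in months 1 through 10: 304
Plus 25 days in November

Day of year: 329


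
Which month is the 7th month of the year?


Month 7 of 12

July


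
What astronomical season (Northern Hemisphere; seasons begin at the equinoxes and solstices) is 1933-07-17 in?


Date: July 17
Astronomical Summer (approx.; exact equinox/solstice day varies by year): June 21 to September 21
July 17 falls within the Summer window

Summer


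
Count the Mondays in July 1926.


July 1926 has 31 days
Anchor: Jan 1, 1926. With p = 1926 - 1 = 1925: (p + p//4 - p//100 + p//400) mod 7 = (1925 + 481 - 19 + 4) mod 7 = 2391 mod 7 = 4 -> Friday (Mon=0 ... Sun=6)
Days before July (Jan-Jun): 181; July 1 index = (4 + 181) mod 7 = 3 -> Thursday
First Monday is July 5
Mondays: 5, 12, 19, 26

4 Mondays


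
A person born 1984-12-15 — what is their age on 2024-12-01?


Birth: 1984-12-15
Reference: 2024-12-01
Year difference: 2024 - 1984 = 40
Birthday not yet reached in 2024, subtract 1

39 years old


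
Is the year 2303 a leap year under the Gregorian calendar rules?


Gregorian leap year rule: divisible by 4, but not by 100, unless also by 400.
2303 is not divisible by 4 -> not a leap year

No


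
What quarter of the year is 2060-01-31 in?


Month: January (month 1)
Q1: Jan-Mar, Q2: Apr-Jun, Q3: Jul-Sep, Q4: Oct-Dec

Q1


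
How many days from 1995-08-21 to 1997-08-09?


From 1995-08-21 to 1997-08-09
1995-08-21: days before August = 31 + 28 + 31 + 30 + 31 + 30 + 31 = 212 (1995 is not a leap year); day of year = 212 + 21 = 233
1997-08-09: days before August = 31 + 28 + 31 + 30 + 31 + 30 + 31 = 212 (1997 is not a leap year); day of year = 212 + 9 = 221
Rest of 1995: 365 - 233 = 132
Full years 1996 (366): 366
Total = 132 + 366 + 221 = 719

719 days


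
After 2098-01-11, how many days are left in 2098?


Day of year: 11 of 365
Remaining = 365 - 11

354 days


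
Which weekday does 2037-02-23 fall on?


Date: February 23, 2037
Anchor: Jan 1, 2037. With p = 2037 - 1 = 2036: (p + p//4 - p//100 + p//400) mod 7 = (2036 + 509 - 20 + 5) mod 7 = 2530 mod 7 = 3 -> Thursday (Mon=0 ... Sun=6)
Days before February (Jan): 31; offset = 31 + 23 - 1 = 53
Weekday index = (3 + 53) mod 7 = 0

Day of the week: Monday


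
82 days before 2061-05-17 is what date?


Start: 2061-05-17, subtract 82 days
Back 17 days from May 17 reaches April 30, 2061 -> 65 left
April 2061 has 30 days -> back to March 31, 2061 -> 35 left
March 2061 has 31 days -> back to February 28, 2061 -> 4 left
February 2061: 28 - 4 = 24 -> lands on February 24

Result: 2061-02-24


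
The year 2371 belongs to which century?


Century = (year - 1) // 100 + 1
= (2371 - 1) // 100 + 1
= 2370 // 100 + 1
= 23 + 1

24th century


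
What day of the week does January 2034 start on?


Target: January 1, 2034
Anchor: Jan 1, 2034. With p = 2034 - 1 = 2033: (p + p//4 - p//100 + p//400) mod 7 = (2033 + 508 - 20 + 5) mod 7 = 2526 mod 7 = 6 -> Sunday (Mon=0 ... Sun=6)
Offset from anchor: 0 days
Weekday index = (6 + 0) mod 7 = 6

Sunday


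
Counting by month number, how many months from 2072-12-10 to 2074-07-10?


From December 2072 to July 2074
2 years * 12 = 24 months, minus 5 months = 19

19 months


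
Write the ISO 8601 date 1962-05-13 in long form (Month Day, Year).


ISO 1962-05-13 parses as year=1962, month=05, day=13
Month 5 -> May

May 13, 1962


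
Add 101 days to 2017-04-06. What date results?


Start: 2017-04-06, add 101 days
April 2017 has 30 days: 30 - 6 = 24 days to April 30 -> 77 left
May 2017 has 31 days -> 46 left
June 2017 has 30 days -> 16 left
July 2017: 16 <= 31 -> lands on July 16

Result: 2017-07-16


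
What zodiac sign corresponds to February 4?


Date: February 4
Conventional tropical zodiac dates: Aquarius from January 20 onward; Pisces starts February 19
February 4 falls within the Aquarius range

Aquarius


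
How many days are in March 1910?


March 1910

31 days


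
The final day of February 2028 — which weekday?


February 2028 has 29 days
Anchor: Jan 1, 2028. With p = 2028 - 1 = 2027: (p + p//4 - p//100 + p//400) mod 7 = (2027 + 506 - 20 + 5) mod 7 = 2518 mod 7 = 5 -> Saturday (Mon=0 ... Sun=6)
Days before February (Jan): 31; February 1 index = (5 + 31) mod 7 = 1 -> Tuesday
Last day offset: 29 - 1 = 28 days
Weekday index = (1 + 28) mod 7 = 1

Tuesday, February 29


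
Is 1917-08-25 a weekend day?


Anchor: Jan 1, 1917. With p = 1917 - 1 = 1916: (p + p//4 - p//100 + p//400) mod 7 = (1916 + 479 - 19 + 4) mod 7 = 2380 mod 7 = 0 -> Monday (Mon=0 ... Sun=6)
Day of year: 237; offset = 236
Weekday index = (0 + 236) mod 7 = 5 -> Saturday
Weekend days: Saturday, Sunday

Yes


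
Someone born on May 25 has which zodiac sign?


Date: May 25
Conventional tropical zodiac dates: Gemini from May 21 onward; Cancer starts June 21
May 25 falls within the Gemini range

Gemini


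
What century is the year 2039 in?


Century = (year - 1) // 100 + 1
= (2039 - 1) // 100 + 1
= 2038 // 100 + 1
= 20 + 1

21st century


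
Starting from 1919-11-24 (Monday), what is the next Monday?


Current: Monday
Target: Monday
Days ahead: 7

Next Monday: 1919-12-01


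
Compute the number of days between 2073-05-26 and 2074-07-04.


From 2073-05-26 to 2074-07-04
2073-05-26: days before May = 31 + 28 + 31 + 30 = 120 (2073 is not a leap year); day of year = 120 + 26 = 146
2074-07-04: days before July = 31 + 28 + 31 + 30 + 31 + 30 = 181 (2074 is not a leap year); day of year = 181 + 4 = 185
Rest of 2073: 365 - 146 = 219
Total = 219 + 185 = 404

404 days


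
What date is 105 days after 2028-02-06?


Start: 2028-02-06, add 105 days
February 2028 has 29 days: 29 - 6 = 23 days to February 29 -> 82 left
March 2028 has 31 days -> 51 left
April 2028 has 30 days -> 21 left
May 2028: 21 <= 31 -> lands on May 21

Result: 2028-05-21


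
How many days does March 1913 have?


March 1913

31 days


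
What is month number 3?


Month 3 of 12

March


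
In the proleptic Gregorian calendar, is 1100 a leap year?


Gregorian leap year rule: divisible by 4, but not by 100, unless also by 400.
1100 is divisible by 100 but not 400 -> not a leap year

No


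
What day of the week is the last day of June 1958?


June 1958 has 30 days
Anchor: Jan 1, 1958. With p = 1958 - 1 = 1957: (p + p//4 - p//100 + p//400) mod 7 = (1957 + 489 - 19 + 4) mod 7 = 2431 mod 7 = 2 -> Wednesday (Mon=0 ... Sun=6)
Days before June (Jan-May): 151; June 1 index = (2 + 151) mod 7 = 6 -> Sunday
Last day offset: 30 - 1 = 29 days
Weekday index = (6 + 29) mod 7 = 0

Monday, June 30


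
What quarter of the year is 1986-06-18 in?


Month: June (month 6)
Q1: Jan-Mar, Q2: Apr-Jun, Q3: Jul-Sep, Q4: Oct-Dec

Q2


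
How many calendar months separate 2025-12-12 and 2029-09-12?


From December 2025 to September 2029
4 years * 12 = 48 months, minus 3 months = 45

45 months


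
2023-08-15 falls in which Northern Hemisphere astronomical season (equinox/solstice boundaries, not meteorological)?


Date: August 15
Astronomical Summer (approx.; exact equinox/solstice day varies by year): June 21 to September 21
August 15 falls within the Summer window

Summer


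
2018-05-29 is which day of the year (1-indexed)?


Date: May 29, 2018
Days in months 1 through 4: 120
Plus 29 days in May

Day of year: 149


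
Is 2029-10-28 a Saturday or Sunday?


Anchor: Jan 1, 2029. With p = 2029 - 1 = 2028: (p + p//4 - p//100 + p//400) mod 7 = (2028 + 507 - 20 + 5) mod 7 = 2520 mod 7 = 0 -> Monday (Mon=0 ... Sun=6)
Day of year: 301; offset = 300
Weekday index = (0 + 300) mod 7 = 6 -> Sunday
Weekend days: Saturday, Sunday

Yes


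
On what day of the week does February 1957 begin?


Target: February 1, 1957
Anchor: Jan 1, 1957. With p = 1957 - 1 = 1956: (p + p//4 - p//100 + p//400) mod 7 = (1956 + 489 - 19 + 4) mod 7 = 2430 mod 7 = 1 -> Tuesday (Mon=0 ... Sun=6)
Days before February (Jan): 31 days
Weekday index = (1 + 31) mod 7 = 4

Friday


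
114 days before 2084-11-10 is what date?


Start: 2084-11-10, subtract 114 days
Back 10 days from November 10 reaches October 31, 2084 -> 104 left
October 2084 has 31 days -> back to September 30, 2084 -> 73 left
September 2084 has 30 days -> back to August 31, 2084 -> 43 left
August 2084 has 31 days -> back to July 31, 2084 -> 12 left
July 2084: 31 - 12 = 19 -> lands on July 19

Result: 2084-07-19


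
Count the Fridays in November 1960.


November 1960 has 30 days
Anchor: Jan 1, 1960. With p = 1960 - 1 = 1959: (p + p//4 - p//100 + p//400) mod 7 = (1959 + 489 - 19 + 4) mod 7 = 2433 mod 7 = 4 -> Friday (Mon=0 ... Sun=6)
Days before November (Jan-Oct): 305; November 1 index = (4 + 305) mod 7 = 1 -> Tuesday
First Friday is November 4
Fridays: 4, 11, 18, 25

4 Fridays


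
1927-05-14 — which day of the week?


Date: May 14, 1927
Anchor: Jan 1, 1927. With p = 1927 - 1 = 1926: (p + p//4 - p//100 + p//400) mod 7 = (1926 + 481 - 19 + 4) mod 7 = 2392 mod 7 = 5 -> Saturday (Mon=0 ... Sun=6)
Days before May (Jan-Apr): 120; offset = 120 + 14 - 1 = 133
Weekday index = (5 + 133) mod 7 = 5

Day of the week: Saturday


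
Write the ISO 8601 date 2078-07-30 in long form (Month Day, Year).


ISO 2078-07-30 parses as year=2078, month=07, day=30
Month 7 -> July

July 30, 2078


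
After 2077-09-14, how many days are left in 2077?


Day of year: 257 of 365
Remaining = 365 - 257

108 days


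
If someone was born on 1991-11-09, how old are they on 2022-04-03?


Birth: 1991-11-09
Reference: 2022-04-03
Year difference: 2022 - 1991 = 31
Birthday not yet reached in 2022, subtract 1

30 years old


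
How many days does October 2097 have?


October 2097

31 days


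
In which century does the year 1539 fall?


Century = (year - 1) // 100 + 1
= (1539 - 1) // 100 + 1
= 1538 // 100 + 1
= 15 + 1

16th century


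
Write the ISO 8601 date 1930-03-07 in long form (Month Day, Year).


ISO 1930-03-07 parses as year=1930, month=03, day=07
Month 3 -> March

March 7, 1930


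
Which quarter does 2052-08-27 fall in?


Month: August (month 8)
Q1: Jan-Mar, Q2: Apr-Jun, Q3: Jul-Sep, Q4: Oct-Dec

Q3


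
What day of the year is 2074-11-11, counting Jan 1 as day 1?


Date: November 11, 2074
Days in months 1 through 10: 304
Plus 11 days in November

Day of year: 315


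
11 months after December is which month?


December is month 12
12 + 11 = 23; wrap: 23 - 12 = 11

November


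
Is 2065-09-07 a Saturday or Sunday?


Anchor: Jan 1, 2065. With p = 2065 - 1 = 2064: (p + p//4 - p//100 + p//400) mod 7 = (2064 + 516 - 20 + 5) mod 7 = 2565 mod 7 = 3 -> Thursday (Mon=0 ... Sun=6)
Day of year: 250; offset = 249
Weekday index = (3 + 249) mod 7 = 0 -> Monday
Weekend days: Saturday, Sunday

No


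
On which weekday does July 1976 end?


July 1976 has 31 days
Anchor: Jan 1, 1976. With p = 1976 - 1 = 1975: (p + p//4 - p//100 + p//400) mod 7 = (1975 + 493 - 19 + 4) mod 7 = 2453 mod 7 = 3 -> Thursday (Mon=0 ... Sun=6)
Days before July (Jan-Jun): 182; July 1 index = (3 + 182) mod 7 = 3 -> Thursday
Last day offset: 31 - 1 = 30 days
Weekday index = (3 + 30) mod 7 = 5

Saturday, July 31


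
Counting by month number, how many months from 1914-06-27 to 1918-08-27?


From June 1914 to August 1918
4 years * 12 = 48 months, plus 2 months = 50

50 months


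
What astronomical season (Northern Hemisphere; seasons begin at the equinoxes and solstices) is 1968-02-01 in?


Date: February 1
Astronomical Winter (approx.; exact equinox/solstice day varies by year): December 21 to March 19
February 1 falls within the Winter window

Winter


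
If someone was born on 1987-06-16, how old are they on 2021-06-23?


Birth: 1987-06-16
Reference: 2021-06-23
Year difference: 2021 - 1987 = 34

34 years old


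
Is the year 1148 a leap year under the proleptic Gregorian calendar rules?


Gregorian leap year rule: divisible by 4, but not by 100, unless also by 400.
1148 is divisible by 4 but not 100 -> leap year

Yes


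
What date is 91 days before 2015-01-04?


Start: 2015-01-04, subtract 91 days
Back 4 days from January 4 reaches December 31, 2014 -> 87 left
December 2014 has 31 days -> back to November 30, 2014 -> 56 left
November 2014 has 30 days -> back to October 31, 2014 -> 26 left
October 2014: 31 - 26 = 5 -> lands on October 5

Result: 2014-10-05


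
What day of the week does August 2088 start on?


Target: August 1, 2088
Anchor: Jan 1, 2088. With p = 2088 - 1 = 2087: (p + p//4 - p//100 + p//400) mod 7 = (2087 + 521 - 20 + 5) mod 7 = 2593 mod 7 = 3 -> Thursday (Mon=0 ... Sun=6)
Days before August (Jan-Jul): 213 days
Weekday index = (3 + 213) mod 7 = 6

Sunday


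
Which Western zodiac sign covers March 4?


Date: March 4
Conventional tropical zodiac dates: Pisces from February 19 onward; Aries starts March 21
March 4 falls within the Pisces range

Pisces


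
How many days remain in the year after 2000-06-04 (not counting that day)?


Day of year: 156 of 366
Remaining = 366 - 156

210 days


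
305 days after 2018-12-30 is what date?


Start: 2018-12-30, add 305 days
December 2018 has 31 days: 31 - 30 = 1 day to December 31 -> 304 left
January 2019 has 31 days -> 273 left
February 2019 has 28 days -> 245 left
March 2019 has 31 days -> 214 left
April 2019 has 30 days -> 184 left
May 2019 has 31 days -> 153 left
June 2019 has 30 days -> 123 left
July 2019 has 31 days -> 92 left
August 2019 has 31 days -> 61 left
September 2019 has 30 days -> 31 left
October 2019: 31 <= 31 -> lands on October 31

Result: 2019-10-31


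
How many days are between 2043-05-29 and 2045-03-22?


From 2043-05-29 to 2045-03-22
2043-05-29: days before May = 31 + 28 + 31 + 30 = 120 (2043 is not a leap year); day of year = 120 + 29 = 149
2045-03-22: days before March = 31 + 28 = 59 (2045 is not a leap year); day of year = 59 + 22 = 81
Rest of 2043: 365 - 149 = 216
Full years 2044 (366): 366
Total = 216 + 366 + 81 = 663

663 days


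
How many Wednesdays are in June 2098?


June 2098 has 30 days
Anchor: Jan 1, 2098. With p = 2098 - 1 = 2097: (p + p//4 - p//100 + p//400) mod 7 = (2097 + 524 - 20 + 5) mod 7 = 2606 mod 7 = 2 -> Wednesday (Mon=0 ... Sun=6)
Days before June (Jan-May): 151; June 1 index = (2 + 151) mod 7 = 6 -> Sunday
First Wednesday is June 4
Wednesdays: 4, 11, 18, 25

4 Wednesdays


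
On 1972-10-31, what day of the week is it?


Date: October 31, 1972
Anchor: Jan 1, 1972. With p = 1972 - 1 = 1971: (p + p//4 - p//100 + p//400) mod 7 = (1971 + 492 - 19 + 4) mod 7 = 2448 mod 7 = 5 -> Saturday (Mon=0 ... Sun=6)
Days before October (Jan-Sep): 274; offset = 274 + 31 - 1 = 304
Weekday index = (5 + 304) mod 7 = 1

Day of the week: Tuesday


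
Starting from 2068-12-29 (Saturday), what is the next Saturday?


Current: Saturday
Target: Saturday
Days ahead: 7

Next Saturday: 2069-01-05


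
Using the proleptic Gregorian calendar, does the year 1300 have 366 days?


Gregorian leap year rule: divisible by 4, but not by 100, unless also by 400.
1300 is divisible by 100 but not 400 -> not a leap year

No


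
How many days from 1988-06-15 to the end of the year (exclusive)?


Day of year: 167 of 366
Remaining = 366 - 167

199 days


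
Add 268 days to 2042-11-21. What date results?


Start: 2042-11-21, add 268 days
November 2042 has 30 days: 30 - 21 = 9 days to November 30 -> 259 left
December 2042 has 31 days -> 228 left
January 2043 has 31 days -> 197 left
February 2043 has 28 days -> 169 left
March 2043 has 31 days -> 138 left
April 2043 has 30 days -> 108 left
May 2043 has 31 days -> 77 left
June 2043 has 30 days -> 47 left
July 2043 has 31 days -> 16 left
August 2043: 16 <= 31 -> lands on August 16

Result: 2043-08-16


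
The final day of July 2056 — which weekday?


July 2056 has 31 days
Anchor: Jan 1, 2056. With p = 2056 - 1 = 2055: (p + p//4 - p//100 + p//400) mod 7 = (2055 + 513 - 20 + 5) mod 7 = 2553 mod 7 = 5 -> Saturday (Mon=0 ... Sun=6)
Days before July (Jan-Jun): 182; July 1 index = (5 + 182) mod 7 = 5 -> Saturday
Last day offset: 31 - 1 = 30 days
Weekday index = (5 + 30) mod 7 = 0

Monday, July 31


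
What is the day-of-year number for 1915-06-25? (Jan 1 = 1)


Date: June 25, 1915
Days in months 1 through 5: 151
Plus 25 days in June

Day of year: 176


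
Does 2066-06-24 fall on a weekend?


Anchor: Jan 1, 2066. With p = 2066 - 1 = 2065: (p + p//4 - p//100 + p//400) mod 7 = (2065 + 516 - 20 + 5) mod 7 = 2566 mod 7 = 4 -> Friday (Mon=0 ... Sun=6)
Day of year: 175; offset = 174
Weekday index = (4 + 174) mod 7 = 3 -> Thursday
Weekend days: Saturday, Sunday

No


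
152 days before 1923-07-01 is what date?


Start: 1923-07-01, subtract 152 days
Back 1 day from July 1 reaches June 30, 1923 -> 151 left
June 1923 has 30 days -> back to May 31, 1923 -> 121 left
May 1923 has 31 days -> back to April 30, 1923 -> 90 left
April 1923 has 30 days -> back to March 31, 1923 -> 60 left
March 1923 has 31 days -> back to February 28, 1923 -> 29 left
February 1923 has 28 days -> back to January 31, 1923 -> 1 left
January 1923: 31 - 1 = 30 -> lands on January 30

Result: 1923-01-30


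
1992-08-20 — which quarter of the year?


Month: August (month 8)
Q1: Jan-Mar, Q2: Apr-Jun, Q3: Jul-Sep, Q4: Oct-Dec

Q3


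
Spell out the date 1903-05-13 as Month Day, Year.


ISO 1903-05-13 parses as year=1903, month=05, day=13
Month 5 -> May

May 13, 1903


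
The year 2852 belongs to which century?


Century = (year - 1) // 100 + 1
= (2852 - 1) // 100 + 1
= 2851 // 100 + 1
= 28 + 1

29th century


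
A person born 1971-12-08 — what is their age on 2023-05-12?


Birth: 1971-12-08
Reference: 2023-05-12
Year difference: 2023 - 1971 = 52
Birthday not yet reached in 2023, subtract 1

51 years old


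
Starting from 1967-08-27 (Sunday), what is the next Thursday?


Current: Sunday
Target: Thursday
Days ahead: 4

Next Thursday: 1967-08-31


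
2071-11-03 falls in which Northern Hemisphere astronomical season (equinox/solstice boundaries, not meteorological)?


Date: November 3
Astronomical Autumn (approx.; exact equinox/solstice day varies by year): September 22 to December 20
November 3 falls within the Autumn window

Autumn


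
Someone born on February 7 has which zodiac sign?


Date: February 7
Conventional tropical zodiac dates: Aquarius from January 20 onward; Pisces starts February 19
February 7 falls within the Aquarius range

Aquarius


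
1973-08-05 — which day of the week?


Date: August 5, 1973
Anchor: Jan 1, 1973. With p = 1973 - 1 = 1972: (p + p//4 - p//100 + p//400) mod 7 = (1972 + 493 - 19 + 4) mod 7 = 2450 mod 7 = 0 -> Monday (Mon=0 ... Sun=6)
Days before August (Jan-Jul): 212; offset = 212 + 5 - 1 = 216
Weekday index = (0 + 216) mod 7 = 6

Day of the week: Sunday


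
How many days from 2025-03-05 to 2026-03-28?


From 2025-03-05 to 2026-03-28
2025-03-05: days before March = 31 + 28 = 59 (2025 is not a leap year); day of year = 59 + 5 = 64
2026-03-28: days before March = 31 + 28 = 59 (2026 is not a leap year); day of year = 59 + 28 = 87
Rest of 2025: 365 - 64 = 301
Total = 301 + 87 = 388

388 days


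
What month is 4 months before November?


November is month 11
11 - 4 = 7

July


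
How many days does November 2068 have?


November 2068

30 days


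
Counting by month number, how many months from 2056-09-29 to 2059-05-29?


From September 2056 to May 2059
3 years * 12 = 36 months, minus 4 months = 32

32 months


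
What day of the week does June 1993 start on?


Target: June 1, 1993
Anchor: Jan 1, 1993. With p = 1993 - 1 = 1992: (p + p//4 - p//100 + p//400) mod 7 = (1992 + 498 - 19 + 4) mod 7 = 2475 mod 7 = 4 -> Friday (Mon=0 ... Sun=6)
Days before June (Jan-May): 151 days
Weekday index = (4 + 151) mod 7 = 1

Tuesday


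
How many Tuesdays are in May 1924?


May 1924 has 31 days
Anchor: Jan 1, 1924. With p = 1924 - 1 = 1923: (p + p//4 - p//100 + p//400) mod 7 = (1923 + 480 - 19 + 4) mod 7 = 2388 mod 7 = 1 -> Tuesday (Mon=0 ... Sun=6)
Days before May (Jan-Apr): 121; May 1 index = (1 + 121) mod 7 = 3 -> Thursday
First Tuesday is May 6
Tuesdays: 6, 13, 20, 27

4 Tuesdays


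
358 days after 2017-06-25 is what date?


Start: 2017-06-25, add 358 days
June 2017 has 30 days: 30 - 25 = 5 days to June 30 -> 353 left
July 2017 has 31 days -> 322 left
August 2017 has 31 days -> 291 left
September 2017 has 30 days -> 261 left
October 2017 has 31 days -> 230 left
November 2017 has 30 days -> 200 left
December 2017 has 31 days -> 169 left
January 2018 has 31 days -> 138 left
February 2018 has 28 days -> 110 left
March 2018 has 31 days -> 79 left
April 2018 has 30 days -> 49 left
May 2018 has 31 days -> 18 left
June 2018: 18 <= 30 -> lands on June 18

Result: 2018-06-18


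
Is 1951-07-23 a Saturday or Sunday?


Anchor: Jan 1, 1951. With p = 1951 - 1 = 1950: (p + p//4 - p//100 + p//400) mod 7 = (1950 + 487 - 19 + 4) mod 7 = 2422 mod 7 = 0 -> Monday (Mon=0 ... Sun=6)
Day of year: 204; offset = 203
Weekday index = (0 + 203) mod 7 = 0 -> Monday
Weekend days: Saturday, Sunday

No


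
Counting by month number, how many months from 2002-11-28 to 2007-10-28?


From November 2002 to October 2007
5 years * 12 = 60 months, minus 1 month = 59

59 months


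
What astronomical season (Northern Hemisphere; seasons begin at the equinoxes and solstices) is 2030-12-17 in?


Date: December 17
Astronomical Autumn (approx.; exact equinox/solstice day varies by year): September 22 to December 20
December 17 falls within the Autumn window

Autumn


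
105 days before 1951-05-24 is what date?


Start: 1951-05-24, subtract 105 days
Back 24 days from May 24 reaches April 30, 1951 -> 81 left
April 1951 has 30 days -> back to March 31, 1951 -> 51 left
March 1951 has 31 days -> back to February 28, 1951 -> 20 left
February 1951: 28 - 20 = 8 -> lands on February 8

Result: 1951-02-08


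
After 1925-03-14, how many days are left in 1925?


Day of year: 73 of 365
Remaining = 365 - 73

292 days


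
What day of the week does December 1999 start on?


Target: December 1, 1999
Anchor: Jan 1, 1999. With p = 1999 - 1 = 1998: (p + p//4 - p//100 + p//400) mod 7 = (1998 + 499 - 19 + 4) mod 7 = 2482 mod 7 = 4 -> Friday (Mon=0 ... Sun=6)
Days before December (Jan-Nov): 334 days
Weekday index = (4 + 334) mod 7 = 2

Wednesday


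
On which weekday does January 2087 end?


January 2087 has 31 days
Anchor: Jan 1, 2087. With p = 2087 - 1 = 2086: (p + p//4 - p//100 + p//400) mod 7 = (2086 + 521 - 20 + 5) mod 7 = 2592 mod 7 = 2 -> Wednesday (Mon=0 ... Sun=6)
January 1 is the anchor itself -> Wednesday
Last day offset: 31 - 1 = 30 days
Weekday index = (2 + 30) mod 7 = 4

Friday, January 31


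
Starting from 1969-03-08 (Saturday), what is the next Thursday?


Current: Saturday
Target: Thursday
Days ahead: 5

Next Thursday: 1969-03-13
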